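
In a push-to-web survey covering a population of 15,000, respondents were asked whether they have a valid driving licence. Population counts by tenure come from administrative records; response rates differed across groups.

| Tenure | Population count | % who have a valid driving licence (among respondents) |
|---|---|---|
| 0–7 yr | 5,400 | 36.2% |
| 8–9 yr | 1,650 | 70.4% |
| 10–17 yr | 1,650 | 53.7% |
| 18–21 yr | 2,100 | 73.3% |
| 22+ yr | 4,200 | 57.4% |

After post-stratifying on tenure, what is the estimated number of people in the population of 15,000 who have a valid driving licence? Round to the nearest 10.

Each cell contributes its population count × the respondent rate:
  0–7 yr: 5,400 × 36.2% = 1954.8
  8–9 yr: 1,650 × 70.4% = 1161.6
  10–17 yr: 1,650 × 53.7% = 886.05
  18–21 yr: 2,100 × 73.3% = 1539.3
  22+ yr: 4,200 × 57.4% = 2410.8
Estimated total = 7952.55 → 7,950.

7,950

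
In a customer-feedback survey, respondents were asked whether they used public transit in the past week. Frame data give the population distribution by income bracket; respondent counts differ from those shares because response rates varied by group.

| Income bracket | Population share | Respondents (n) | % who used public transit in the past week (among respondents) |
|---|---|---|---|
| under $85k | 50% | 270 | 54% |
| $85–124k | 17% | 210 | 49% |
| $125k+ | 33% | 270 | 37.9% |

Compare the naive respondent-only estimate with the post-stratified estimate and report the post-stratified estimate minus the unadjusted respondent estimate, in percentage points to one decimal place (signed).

+1.0 percentage points

Naive respondent-only estimate (weights = respondent counts):
  (270/750)×54 + (210/750)×49 + (270/750)×37.9 = 46.804%
Post-stratified estimate weights by population shares:
  0.5×54 + 0.17×49 + 0.33×37.9 = 47.837%
Difference = 47.837 − 46.804 = 1.033 pp.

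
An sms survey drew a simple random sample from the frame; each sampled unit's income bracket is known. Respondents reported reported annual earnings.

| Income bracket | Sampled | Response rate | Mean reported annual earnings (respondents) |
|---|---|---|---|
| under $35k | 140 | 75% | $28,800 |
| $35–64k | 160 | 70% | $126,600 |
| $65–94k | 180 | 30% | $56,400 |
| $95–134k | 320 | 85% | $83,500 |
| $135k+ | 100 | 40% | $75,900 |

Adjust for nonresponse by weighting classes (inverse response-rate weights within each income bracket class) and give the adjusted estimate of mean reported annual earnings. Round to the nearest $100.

Weighting each respondent by the inverse class response rate inflates each class back to its sampled size, so the class weight is n_sampled:
  under $35k: 140 × 28,800 = 4,032,000
  $35–64k: 160 × 126,600 = 20,256,000
  $65–94k: 180 × 56,400 = 10,152,000
  $95–134k: 320 × 83,500 = 26,720,000
  $135k+: 100 × 75,900 = 7,590,000
Adjusted estimate = 68,750,000 / 900 = 76388.9 → $76,400.

$76,400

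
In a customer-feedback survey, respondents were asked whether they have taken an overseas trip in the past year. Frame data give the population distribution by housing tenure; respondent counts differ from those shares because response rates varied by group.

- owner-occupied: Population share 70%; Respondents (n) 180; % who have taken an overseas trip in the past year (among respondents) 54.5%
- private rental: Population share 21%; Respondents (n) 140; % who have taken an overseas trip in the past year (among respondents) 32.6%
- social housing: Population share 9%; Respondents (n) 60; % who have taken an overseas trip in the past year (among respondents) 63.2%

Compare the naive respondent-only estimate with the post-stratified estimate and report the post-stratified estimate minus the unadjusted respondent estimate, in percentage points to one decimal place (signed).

Without adjustment, the pooled respondent share is:
  (180/380)×54.5 + (140/380)×32.6 + (60/380)×63.2 = 47.8053%
Reweighting by population housing tenure shares:
  0.7×54.5 + 0.21×32.6 + 0.09×63.2 = 50.684%
Difference = 50.684 − 47.8053 = 2.8787 pp.

+2.9 percentage points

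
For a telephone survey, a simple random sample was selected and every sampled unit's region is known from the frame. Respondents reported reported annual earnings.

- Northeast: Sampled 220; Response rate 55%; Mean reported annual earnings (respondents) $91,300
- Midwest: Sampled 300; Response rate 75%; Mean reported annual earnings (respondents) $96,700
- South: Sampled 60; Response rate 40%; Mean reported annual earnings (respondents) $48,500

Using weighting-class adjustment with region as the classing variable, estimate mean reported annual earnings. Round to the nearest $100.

Each respondent's weight = sampled/responded in their class; summing within a class gives n_sampled, so:
  Northeast: 220 × 91,300 = 20,086,000
  Midwest: 300 × 96,700 = 29,010,000
  South: 60 × 48,500 = 2,910,000
Adjusted estimate = 52,006,000 / 580 = 89665.5 → $89,700.

$89,700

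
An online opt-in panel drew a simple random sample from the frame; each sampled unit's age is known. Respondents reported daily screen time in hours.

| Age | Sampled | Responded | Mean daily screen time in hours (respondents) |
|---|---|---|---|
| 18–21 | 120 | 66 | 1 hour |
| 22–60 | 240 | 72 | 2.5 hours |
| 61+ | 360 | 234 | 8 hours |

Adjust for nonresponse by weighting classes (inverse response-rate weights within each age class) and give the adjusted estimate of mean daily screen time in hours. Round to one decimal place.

5.0

Class response rates: 18–21 66/120 = 55%, 22–60 72/240 = 30%, 61+ 234/360 = 65%.
With weight = n_sampled/n_responded per class, the weighted class total is n_sampled:
  18–21: 120 × 1 = 120
  22–60: 240 × 2.5 = 600
  61+: 360 × 8 = 2880
Adjusted estimate = 3600 / 720 = 5 → 5.0.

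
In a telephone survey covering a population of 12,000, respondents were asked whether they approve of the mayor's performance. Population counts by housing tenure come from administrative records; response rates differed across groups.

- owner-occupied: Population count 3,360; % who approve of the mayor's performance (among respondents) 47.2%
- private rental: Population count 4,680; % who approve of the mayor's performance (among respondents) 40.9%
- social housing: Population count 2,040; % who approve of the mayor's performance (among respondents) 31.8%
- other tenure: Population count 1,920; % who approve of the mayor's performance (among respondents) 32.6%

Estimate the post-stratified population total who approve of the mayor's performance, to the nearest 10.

Each cell contributes its population count × the respondent rate:
  owner-occupied: 3,360 × 47.2% = 1585.92
  private rental: 4,680 × 40.9% = 1914.12
  social housing: 2,040 × 31.8% = 648.72
  other tenure: 1,920 × 32.6% = 625.92
Estimated total = 4774.68 → 4,770.

4,770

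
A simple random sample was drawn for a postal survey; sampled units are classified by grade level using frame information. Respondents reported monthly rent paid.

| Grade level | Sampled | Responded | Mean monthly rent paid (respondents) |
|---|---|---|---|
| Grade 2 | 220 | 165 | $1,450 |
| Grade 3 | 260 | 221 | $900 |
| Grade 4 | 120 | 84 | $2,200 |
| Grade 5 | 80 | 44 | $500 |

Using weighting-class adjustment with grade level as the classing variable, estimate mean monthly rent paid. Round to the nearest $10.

Response rates by class: Grade 2 165/220 = 75%, Grade 3 221/260 = 85%, Grade 4 84/120 = 70%, Grade 5 44/80 = 55%.
Inverse-response-rate weighting restores each class to its sampled count, so class totals weight by n_sampled:
  Grade 2: 220 × 1450 = 319,000
  Grade 3: 260 × 900 = 234,000
  Grade 4: 120 × 2200 = 264,000
  Grade 5: 80 × 500 = 40,000
Adjusted estimate = 857,000 / 680 = 1260.29 → $1,260.

$1,260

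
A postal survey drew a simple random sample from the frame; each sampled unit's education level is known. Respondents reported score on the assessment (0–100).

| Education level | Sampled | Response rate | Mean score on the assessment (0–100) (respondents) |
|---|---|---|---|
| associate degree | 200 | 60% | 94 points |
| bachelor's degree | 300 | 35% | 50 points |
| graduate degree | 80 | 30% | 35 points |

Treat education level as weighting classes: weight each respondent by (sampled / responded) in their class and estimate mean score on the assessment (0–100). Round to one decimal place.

63.1

Weighting each respondent by the inverse class response rate inflates each class back to its sampled size, so the class weight is n_sampled:
  associate degree: 200 × 94 = 18,800
  bachelor's degree: 300 × 50 = 15,000
  graduate degree: 80 × 35 = 2800
Adjusted estimate = 36,600 / 580 = 63.1034 → 63.1.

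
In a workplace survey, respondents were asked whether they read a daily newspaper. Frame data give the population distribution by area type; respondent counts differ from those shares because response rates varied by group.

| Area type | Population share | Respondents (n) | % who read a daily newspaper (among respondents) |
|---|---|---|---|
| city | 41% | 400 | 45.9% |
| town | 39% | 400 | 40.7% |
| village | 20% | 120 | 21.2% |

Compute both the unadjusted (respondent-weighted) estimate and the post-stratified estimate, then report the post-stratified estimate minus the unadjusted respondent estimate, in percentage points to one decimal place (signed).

-1.5 percentage points

Unadjusted (pooled respondent) estimate weights by respondent counts:
  (400/920)×45.9 + (400/920)×40.7 + (120/920)×21.2 = 40.4174%
Reweighting by population area type shares:
  0.41×45.9 + 0.39×40.7 + 0.2×21.2 = 38.932%
Difference = 38.932 − 40.4174 = -1.4854 pp.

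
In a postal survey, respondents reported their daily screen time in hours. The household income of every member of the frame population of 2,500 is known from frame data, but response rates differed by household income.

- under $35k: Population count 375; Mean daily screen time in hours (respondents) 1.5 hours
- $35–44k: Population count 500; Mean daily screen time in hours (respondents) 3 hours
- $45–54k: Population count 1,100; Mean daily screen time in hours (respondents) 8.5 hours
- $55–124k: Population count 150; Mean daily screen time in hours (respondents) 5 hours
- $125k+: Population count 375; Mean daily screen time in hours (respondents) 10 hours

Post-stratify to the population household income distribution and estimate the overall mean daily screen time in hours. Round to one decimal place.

Each cell contributes population-share × respondent value:
  under $35k: (375/2,500) × 1.5 = 0.225
  $35–44k: (500/2,500) × 3 = 0.6
  $45–54k: (1,100/2,500) × 8.5 = 3.74
  $55–124k: (150/2,500) × 5 = 0.3
  $125k+: (375/2,500) × 10 = 1.5
Post-stratified estimate = 6.365 → 6.4.

6.4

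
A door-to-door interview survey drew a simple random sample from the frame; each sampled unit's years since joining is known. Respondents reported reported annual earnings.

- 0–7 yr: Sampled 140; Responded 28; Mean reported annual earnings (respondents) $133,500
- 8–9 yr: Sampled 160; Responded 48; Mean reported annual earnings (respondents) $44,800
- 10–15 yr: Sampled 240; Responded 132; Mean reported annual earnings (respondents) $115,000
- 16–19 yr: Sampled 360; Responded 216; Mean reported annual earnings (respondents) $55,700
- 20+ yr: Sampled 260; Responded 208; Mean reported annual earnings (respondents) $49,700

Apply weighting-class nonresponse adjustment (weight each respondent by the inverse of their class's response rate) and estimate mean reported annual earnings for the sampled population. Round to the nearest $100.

Response rates by class: 0–7 yr 28/140 = 20%, 8–9 yr 48/160 = 30%, 10–15 yr 132/240 = 55%, 16–19 yr 216/360 = 60%, 20+ yr 208/260 = 80%.
Weighting each respondent by the inverse class response rate inflates each class back to its sampled size, so the class weight is n_sampled:
  0–7 yr: 140 × 133,500 = 18,690,000
  8–9 yr: 160 × 44,800 = 7,168,000
  10–15 yr: 240 × 115,000 = 27,600,000
  16–19 yr: 360 × 55,700 = 20,052,000
  20+ yr: 260 × 49,700 = 12,922,000
Adjusted estimate = 86,432,000 / 1,160 = 74510.3 → $74,500.

$74,500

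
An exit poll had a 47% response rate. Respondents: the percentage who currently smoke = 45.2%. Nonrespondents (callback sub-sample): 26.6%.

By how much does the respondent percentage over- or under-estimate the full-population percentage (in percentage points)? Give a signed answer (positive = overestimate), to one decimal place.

Nonresponse fraction = 1 − 0.47 = 0.53.
Bias = (nonresponse fraction) × (respondent percentage − nonrespondent percentage)
     = 0.53 × (45.2 − 26.6) = 0.53 × 18.6 = 9.858.

+9.9 percentage points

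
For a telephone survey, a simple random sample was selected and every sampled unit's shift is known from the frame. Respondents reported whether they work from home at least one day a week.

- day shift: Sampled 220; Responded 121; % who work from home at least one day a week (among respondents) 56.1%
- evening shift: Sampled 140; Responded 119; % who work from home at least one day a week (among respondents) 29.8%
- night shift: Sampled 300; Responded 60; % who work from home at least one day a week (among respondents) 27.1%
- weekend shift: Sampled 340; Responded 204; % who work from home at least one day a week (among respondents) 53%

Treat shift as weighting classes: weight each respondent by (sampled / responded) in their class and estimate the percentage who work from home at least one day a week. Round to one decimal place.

42.7%

Class response rates: day shift 121/220 = 55%, evening shift 119/140 = 85%, night shift 60/300 = 20%, weekend shift 204/340 = 60%.
Each respondent's weight = sampled/responded in their class; summing within a class gives n_sampled, so:
  day shift: 220 × 56.1 = 12,342
  evening shift: 140 × 29.8 = 4172
  night shift: 300 × 27.1 = 8130
  weekend shift: 340 × 53 = 18,020
Adjusted estimate = 42,664 / 1,000 = 42.664 → 42.7%.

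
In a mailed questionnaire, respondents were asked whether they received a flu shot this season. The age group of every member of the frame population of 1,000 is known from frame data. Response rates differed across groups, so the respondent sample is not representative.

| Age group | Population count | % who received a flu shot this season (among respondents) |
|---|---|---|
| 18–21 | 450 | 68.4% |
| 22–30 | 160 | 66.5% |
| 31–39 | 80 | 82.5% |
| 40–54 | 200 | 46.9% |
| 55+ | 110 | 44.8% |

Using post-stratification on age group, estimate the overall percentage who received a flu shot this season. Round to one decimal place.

Weight each group's respondent value by its population share:
  18–21: (450/1,000) × 68.4 = 30.78
  22–30: (160/1,000) × 66.5 = 10.64
  31–39: (80/1,000) × 82.5 = 6.6
  40–54: (200/1,000) × 46.9 = 9.38
  55+: (110/1,000) × 44.8 = 4.928
Post-stratified estimate = 62.328 → 62.3%.

62.3%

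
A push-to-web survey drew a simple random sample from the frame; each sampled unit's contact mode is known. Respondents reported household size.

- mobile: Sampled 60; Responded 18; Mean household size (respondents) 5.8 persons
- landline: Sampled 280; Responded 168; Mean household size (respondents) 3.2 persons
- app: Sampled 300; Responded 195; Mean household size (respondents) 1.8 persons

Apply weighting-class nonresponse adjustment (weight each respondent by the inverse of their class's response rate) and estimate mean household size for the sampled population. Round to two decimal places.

Class response rates: mobile 18/60 = 30%, landline 168/280 = 60%, app 195/300 = 65%.
Weighting each respondent by the inverse class response rate inflates each class back to its sampled size, so the class weight is n_sampled:
  mobile: 60 × 5.8 = 348
  landline: 280 × 3.2 = 896
  app: 300 × 1.8 = 540
Adjusted estimate = 1784 / 640 = 2.7875 → 2.79.

2.79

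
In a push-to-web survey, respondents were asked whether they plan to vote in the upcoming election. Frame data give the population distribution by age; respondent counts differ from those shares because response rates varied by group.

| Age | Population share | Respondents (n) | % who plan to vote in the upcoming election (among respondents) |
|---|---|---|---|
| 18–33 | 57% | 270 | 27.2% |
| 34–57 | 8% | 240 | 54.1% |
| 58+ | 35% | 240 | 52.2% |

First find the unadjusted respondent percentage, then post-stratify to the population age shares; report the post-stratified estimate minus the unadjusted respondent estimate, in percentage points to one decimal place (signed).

-5.7 percentage points

Unadjusted (pooled respondent) estimate weights by respondent counts:
  (270/750)×27.2 + (240/750)×54.1 + (240/750)×52.2 = 43.808%
Post-stratified estimate weights by population shares:
  0.57×27.2 + 0.08×54.1 + 0.35×52.2 = 38.102%
Difference = 38.102 − 43.808 = -5.706 pp.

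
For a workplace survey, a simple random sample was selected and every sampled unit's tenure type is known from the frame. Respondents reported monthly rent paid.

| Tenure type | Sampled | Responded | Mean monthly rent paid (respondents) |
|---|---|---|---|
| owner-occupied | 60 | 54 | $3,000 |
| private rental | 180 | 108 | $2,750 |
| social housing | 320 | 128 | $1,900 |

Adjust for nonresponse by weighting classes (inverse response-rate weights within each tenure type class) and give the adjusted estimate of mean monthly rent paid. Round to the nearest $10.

Response rates by class: owner-occupied 54/60 = 90%, private rental 108/180 = 60%, social housing 128/320 = 40%.
Inverse-response-rate weighting restores each class to its sampled count, so class totals weight by n_sampled:
  owner-occupied: 60 × 3000 = 180,000
  private rental: 180 × 2750 = 495,000
  social housing: 320 × 1900 = 608,000
Adjusted estimate = 1,283,000 / 560 = 2291.07 → $2,290.

$2,290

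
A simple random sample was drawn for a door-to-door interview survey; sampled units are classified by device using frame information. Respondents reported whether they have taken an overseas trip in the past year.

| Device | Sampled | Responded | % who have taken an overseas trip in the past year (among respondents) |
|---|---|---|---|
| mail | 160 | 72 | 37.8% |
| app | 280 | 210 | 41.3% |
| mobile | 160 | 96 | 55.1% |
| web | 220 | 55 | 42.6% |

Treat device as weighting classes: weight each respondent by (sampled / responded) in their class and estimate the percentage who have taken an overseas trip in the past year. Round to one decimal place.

Response rates by class: mail 72/160 = 45%, app 210/280 = 75%, mobile 96/160 = 60%, web 55/220 = 25%.
Each respondent's weight = sampled/responded in their class; summing within a class gives n_sampled, so:
  mail: 160 × 37.8 = 6048
  app: 280 × 41.3 = 11,564
  mobile: 160 × 55.1 = 8816
  web: 220 × 42.6 = 9372
Adjusted estimate = 35,800 / 820 = 43.6585 → 43.7%.

43.7%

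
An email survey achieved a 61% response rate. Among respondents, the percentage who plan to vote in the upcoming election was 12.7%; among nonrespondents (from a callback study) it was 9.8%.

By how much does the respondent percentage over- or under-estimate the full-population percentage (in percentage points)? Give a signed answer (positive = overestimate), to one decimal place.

Nonresponse fraction = 1 − 0.61 = 0.39.
Bias = (nonresponse fraction) × (respondent percentage − nonrespondent percentage)
     = 0.39 × (12.7 − 9.8) = 0.39 × 2.9 = 1.131.

+1.1 percentage points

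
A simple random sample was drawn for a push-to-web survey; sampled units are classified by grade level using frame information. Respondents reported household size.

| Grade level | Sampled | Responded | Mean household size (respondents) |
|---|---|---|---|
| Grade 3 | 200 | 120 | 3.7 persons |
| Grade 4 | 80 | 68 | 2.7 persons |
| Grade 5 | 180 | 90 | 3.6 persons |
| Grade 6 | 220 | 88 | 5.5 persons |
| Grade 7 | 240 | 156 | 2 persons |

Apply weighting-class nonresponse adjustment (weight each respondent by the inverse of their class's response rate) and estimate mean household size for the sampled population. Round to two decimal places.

Response rates by class: Grade 3 120/200 = 60%, Grade 4 68/80 = 85%, Grade 5 90/180 = 50%, Grade 6 88/220 = 40%, Grade 7 156/240 = 65%.
Inverse-response-rate weighting restores each class to its sampled count, so class totals weight by n_sampled:
  Grade 3: 200 × 3.7 = 740
  Grade 4: 80 × 2.7 = 216
  Grade 5: 180 × 3.6 = 648
  Grade 6: 220 × 5.5 = 1210
  Grade 7: 240 × 2 = 480
Adjusted estimate = 3294 / 920 = 3.58044 → 3.58.

3.58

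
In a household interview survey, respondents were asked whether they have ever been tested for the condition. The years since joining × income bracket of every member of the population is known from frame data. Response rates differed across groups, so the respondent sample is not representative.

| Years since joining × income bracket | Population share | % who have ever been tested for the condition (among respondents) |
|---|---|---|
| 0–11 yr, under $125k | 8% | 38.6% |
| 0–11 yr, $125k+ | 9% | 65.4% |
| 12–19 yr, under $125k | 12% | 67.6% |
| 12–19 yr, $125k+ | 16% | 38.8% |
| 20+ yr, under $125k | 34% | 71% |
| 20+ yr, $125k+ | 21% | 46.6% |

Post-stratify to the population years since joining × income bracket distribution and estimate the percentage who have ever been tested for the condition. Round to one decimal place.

Reweight to the known years since joining × income bracket distribution:
  0–11 yr, under $125k: 0.08 × 38.6 = 3.088
  0–11 yr, $125k+: 0.09 × 65.4 = 5.886
  12–19 yr, under $125k: 0.12 × 67.6 = 8.112
  12–19 yr, $125k+: 0.16 × 38.8 = 6.208
  20+ yr, under $125k: 0.34 × 71 = 24.14
  20+ yr, $125k+: 0.21 × 46.6 = 9.786
Post-stratified estimate = 57.22 → 57.2%.

57.2%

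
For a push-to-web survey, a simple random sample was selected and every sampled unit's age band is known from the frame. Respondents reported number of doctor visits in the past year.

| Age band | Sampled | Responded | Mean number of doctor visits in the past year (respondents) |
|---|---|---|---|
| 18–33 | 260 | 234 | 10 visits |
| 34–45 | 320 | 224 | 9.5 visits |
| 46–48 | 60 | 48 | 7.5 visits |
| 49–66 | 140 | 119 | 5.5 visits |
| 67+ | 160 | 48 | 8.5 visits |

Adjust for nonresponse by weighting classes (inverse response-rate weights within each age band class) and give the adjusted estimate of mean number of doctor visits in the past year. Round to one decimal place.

Response rates by class: 18–33 234/260 = 90%, 34–45 224/320 = 70%, 46–48 48/60 = 80%, 49–66 119/140 = 85%, 67+ 48/160 = 30%.
Each respondent's weight = sampled/responded in their class; summing within a class gives n_sampled, so:
  18–33: 260 × 10 = 2600
  34–45: 320 × 9.5 = 3040
  46–48: 60 × 7.5 = 450
  49–66: 140 × 5.5 = 770
  67+: 160 × 8.5 = 1360
Adjusted estimate = 8220 / 940 = 8.74468 → 8.7.

8.7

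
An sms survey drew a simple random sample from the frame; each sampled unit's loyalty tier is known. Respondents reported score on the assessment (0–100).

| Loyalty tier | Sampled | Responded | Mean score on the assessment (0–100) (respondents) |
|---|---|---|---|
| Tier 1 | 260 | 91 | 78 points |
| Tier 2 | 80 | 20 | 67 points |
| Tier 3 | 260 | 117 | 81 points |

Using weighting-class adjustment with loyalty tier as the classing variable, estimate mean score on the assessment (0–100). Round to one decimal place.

Response rates by class: Tier 1 91/260 = 35%, Tier 2 20/80 = 25%, Tier 3 117/260 = 45%.
Each respondent's weight = sampled/responded in their class; summing within a class gives n_sampled, so:
  Tier 1: 260 × 78 = 20,280
  Tier 2: 80 × 67 = 5360
  Tier 3: 260 × 81 = 21,060
Adjusted estimate = 46,700 / 600 = 77.8333 → 77.8.

77.8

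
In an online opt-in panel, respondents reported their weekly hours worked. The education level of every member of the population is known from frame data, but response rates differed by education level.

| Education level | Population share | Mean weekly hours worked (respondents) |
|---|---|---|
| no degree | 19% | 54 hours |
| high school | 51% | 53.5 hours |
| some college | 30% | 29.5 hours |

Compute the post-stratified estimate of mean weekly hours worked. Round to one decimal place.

Post-stratification weights by population share, not respondent share:
  no degree: 0.19 × 54 = 10.26
  high school: 0.51 × 53.5 = 27.285
  some college: 0.3 × 29.5 = 8.85
Post-stratified estimate = 46.395 → 46.4.

46.4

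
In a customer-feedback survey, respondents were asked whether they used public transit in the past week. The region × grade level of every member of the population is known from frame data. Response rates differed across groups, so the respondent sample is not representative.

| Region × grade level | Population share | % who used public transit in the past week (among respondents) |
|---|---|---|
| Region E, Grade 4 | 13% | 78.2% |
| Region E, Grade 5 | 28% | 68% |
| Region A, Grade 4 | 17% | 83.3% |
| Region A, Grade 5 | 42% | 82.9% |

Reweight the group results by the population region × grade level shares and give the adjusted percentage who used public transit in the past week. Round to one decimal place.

Reweight to the known region × grade level distribution:
  Region E, Grade 4: 0.13 × 78.2 = 10.166
  Region E, Grade 5: 0.28 × 68 = 19.04
  Region A, Grade 4: 0.17 × 83.3 = 14.161
  Region A, Grade 5: 0.42 × 82.9 = 34.818
Post-stratified estimate = 78.185 → 78.2%.

78.2%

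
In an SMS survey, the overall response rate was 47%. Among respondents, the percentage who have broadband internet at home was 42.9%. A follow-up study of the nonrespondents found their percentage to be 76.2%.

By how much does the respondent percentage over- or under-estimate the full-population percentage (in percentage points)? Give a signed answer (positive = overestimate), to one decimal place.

-17.6 percentage points

Nonresponse fraction = 1 − 0.47 = 0.53.
Bias = (nonresponse fraction) × (respondent percentage − nonrespondent percentage)
     = 0.53 × (42.9 − 76.2) = 0.53 × -33.3 = -17.649.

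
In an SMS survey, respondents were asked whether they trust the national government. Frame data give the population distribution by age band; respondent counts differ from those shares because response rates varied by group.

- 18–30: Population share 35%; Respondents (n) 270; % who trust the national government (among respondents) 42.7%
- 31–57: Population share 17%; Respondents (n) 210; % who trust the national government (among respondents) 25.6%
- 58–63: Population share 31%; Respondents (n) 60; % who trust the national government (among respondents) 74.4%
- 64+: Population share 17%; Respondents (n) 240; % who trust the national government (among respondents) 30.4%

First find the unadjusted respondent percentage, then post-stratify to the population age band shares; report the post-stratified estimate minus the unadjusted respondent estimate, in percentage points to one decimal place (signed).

Unadjusted (pooled respondent) estimate weights by respondent counts:
  (270/780)×42.7 + (210/780)×25.6 + (60/780)×74.4 + (240/780)×30.4 = 36.75%
Post-stratified estimate weights by population shares:
  0.35×42.7 + 0.17×25.6 + 0.31×74.4 + 0.17×30.4 = 47.529%
Difference = 47.529 − 36.75 = 10.779 pp.

+10.8 percentage points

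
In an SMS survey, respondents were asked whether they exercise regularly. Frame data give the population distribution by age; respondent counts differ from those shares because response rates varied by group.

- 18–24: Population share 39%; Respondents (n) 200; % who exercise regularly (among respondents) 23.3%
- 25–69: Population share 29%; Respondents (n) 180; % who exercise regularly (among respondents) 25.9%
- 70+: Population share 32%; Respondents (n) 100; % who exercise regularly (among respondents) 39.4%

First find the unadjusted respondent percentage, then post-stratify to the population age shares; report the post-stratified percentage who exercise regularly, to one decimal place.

29.2%

Without adjustment, the pooled respondent share is:
  (200/480)×23.3 + (180/480)×25.9 + (100/480)×39.4 = 27.6292%
Post-stratified estimate weights by population shares:
  0.39×23.3 + 0.29×25.9 + 0.32×39.4 = 29.206%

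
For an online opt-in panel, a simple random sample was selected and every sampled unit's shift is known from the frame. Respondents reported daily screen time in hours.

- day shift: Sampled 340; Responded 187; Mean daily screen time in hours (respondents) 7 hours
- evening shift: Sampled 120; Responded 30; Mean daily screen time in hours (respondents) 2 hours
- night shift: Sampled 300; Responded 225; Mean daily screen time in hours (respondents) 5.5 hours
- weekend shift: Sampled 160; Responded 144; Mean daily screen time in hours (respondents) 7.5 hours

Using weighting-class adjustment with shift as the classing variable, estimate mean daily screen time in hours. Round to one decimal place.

Response rates by class: day shift 187/340 = 55%, evening shift 30/120 = 25%, night shift 225/300 = 75%, weekend shift 144/160 = 90%.
Inverse-response-rate weighting restores each class to its sampled count, so class totals weight by n_sampled:
  day shift: 340 × 7 = 2380
  evening shift: 120 × 2 = 240
  night shift: 300 × 5.5 = 1650
  weekend shift: 160 × 7.5 = 1200
Adjusted estimate = 5470 / 920 = 5.94565 → 5.9.

5.9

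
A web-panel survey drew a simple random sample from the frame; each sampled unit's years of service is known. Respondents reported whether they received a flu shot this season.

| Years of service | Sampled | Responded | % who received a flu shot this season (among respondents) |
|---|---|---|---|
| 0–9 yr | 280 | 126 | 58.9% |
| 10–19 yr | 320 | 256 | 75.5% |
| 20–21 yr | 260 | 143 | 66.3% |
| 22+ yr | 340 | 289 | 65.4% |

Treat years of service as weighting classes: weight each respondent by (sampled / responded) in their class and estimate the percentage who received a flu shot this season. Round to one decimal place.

Response rates by class: 0–9 yr 126/280 = 45%, 10–19 yr 256/320 = 80%, 20–21 yr 143/260 = 55%, 22+ yr 289/340 = 85%.
Each respondent's weight = sampled/responded in their class; summing within a class gives n_sampled, so:
  0–9 yr: 280 × 58.9 = 16,492
  10–19 yr: 320 × 75.5 = 24,160
  20–21 yr: 260 × 66.3 = 17,238
  22+ yr: 340 × 65.4 = 22236
Adjusted estimate = 80,126 / 1,200 = 66.7717 → 66.8%.

66.8%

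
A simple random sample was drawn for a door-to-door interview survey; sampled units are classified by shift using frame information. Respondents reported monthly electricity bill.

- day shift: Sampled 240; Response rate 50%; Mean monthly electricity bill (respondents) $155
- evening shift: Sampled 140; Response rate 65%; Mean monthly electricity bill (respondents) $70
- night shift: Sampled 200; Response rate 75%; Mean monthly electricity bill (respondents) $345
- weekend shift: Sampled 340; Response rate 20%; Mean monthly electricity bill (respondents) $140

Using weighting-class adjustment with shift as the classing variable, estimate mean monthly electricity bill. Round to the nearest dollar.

Weighting each respondent by the inverse class response rate inflates each class back to its sampled size, so the class weight is n_sampled:
  day shift: 240 × 155 = 37,200
  evening shift: 140 × 70 = 9800
  night shift: 200 × 345 = 69,000
  weekend shift: 340 × 140 = 47,600
Adjusted estimate = 163,600 / 920 = 177.826 → $178.

$178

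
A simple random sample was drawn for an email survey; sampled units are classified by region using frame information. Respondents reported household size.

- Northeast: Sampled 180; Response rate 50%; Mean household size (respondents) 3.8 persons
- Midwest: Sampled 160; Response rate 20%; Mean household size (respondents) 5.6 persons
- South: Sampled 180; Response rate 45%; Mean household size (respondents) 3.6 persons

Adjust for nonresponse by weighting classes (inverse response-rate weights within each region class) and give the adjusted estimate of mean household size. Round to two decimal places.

Weighting each respondent by the inverse class response rate inflates each class back to its sampled size, so the class weight is n_sampled:
  Northeast: 180 × 3.8 = 684
  Midwest: 160 × 5.6 = 896
  South: 180 × 3.6 = 648
Adjusted estimate = 2228 / 520 = 4.28461 → 4.28.

4.28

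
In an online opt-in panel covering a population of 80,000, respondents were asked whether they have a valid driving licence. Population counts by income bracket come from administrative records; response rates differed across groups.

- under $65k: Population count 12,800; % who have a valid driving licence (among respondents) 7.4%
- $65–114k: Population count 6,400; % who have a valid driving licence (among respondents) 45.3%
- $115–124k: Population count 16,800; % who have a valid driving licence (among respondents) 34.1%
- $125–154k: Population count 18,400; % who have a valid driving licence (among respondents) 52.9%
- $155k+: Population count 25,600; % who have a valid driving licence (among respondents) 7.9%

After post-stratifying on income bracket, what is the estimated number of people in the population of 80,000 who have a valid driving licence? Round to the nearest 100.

Each cell contributes its population count × the respondent rate:
  under $65k: 12,800 × 7.4% = 947.2
  $65–114k: 6,400 × 45.3% = 2899.2
  $115–124k: 16,800 × 34.1% = 5728.8
  $125–154k: 18,400 × 52.9% = 9733.6
  $155k+: 25,600 × 7.9% = 2022.4
Estimated total = 21331.2 → 21,300.

21,300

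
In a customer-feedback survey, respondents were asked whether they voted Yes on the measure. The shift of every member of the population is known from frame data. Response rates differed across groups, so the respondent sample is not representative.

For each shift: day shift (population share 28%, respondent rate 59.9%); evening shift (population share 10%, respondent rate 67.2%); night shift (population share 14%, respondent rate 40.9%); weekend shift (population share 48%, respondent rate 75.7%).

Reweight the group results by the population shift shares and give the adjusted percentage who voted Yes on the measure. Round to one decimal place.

65.6%

Reweight to the known shift distribution:
  day shift: 0.28 × 59.9 = 16.772
  evening shift: 0.1 × 67.2 = 6.72
  night shift: 0.14 × 40.9 = 5.726
  weekend shift: 0.48 × 75.7 = 36.336
Post-stratified estimate = 65.554 → 65.6%.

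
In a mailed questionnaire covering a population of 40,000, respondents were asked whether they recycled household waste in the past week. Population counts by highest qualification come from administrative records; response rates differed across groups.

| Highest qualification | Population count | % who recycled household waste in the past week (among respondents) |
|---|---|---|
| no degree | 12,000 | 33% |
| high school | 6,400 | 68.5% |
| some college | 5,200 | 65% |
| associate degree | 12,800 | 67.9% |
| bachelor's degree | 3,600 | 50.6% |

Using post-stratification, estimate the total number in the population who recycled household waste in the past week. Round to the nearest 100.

Each cell contributes its population count × the respondent rate:
  no degree: 12,000 × 33% = 3960
  high school: 6,400 × 68.5% = 4384
  some college: 5,200 × 65% = 3380
  associate degree: 12,800 × 67.9% = 8691.2
  bachelor's degree: 3,600 × 50.6% = 1821.6
Estimated total = 22236.8 → 22,200.

22,200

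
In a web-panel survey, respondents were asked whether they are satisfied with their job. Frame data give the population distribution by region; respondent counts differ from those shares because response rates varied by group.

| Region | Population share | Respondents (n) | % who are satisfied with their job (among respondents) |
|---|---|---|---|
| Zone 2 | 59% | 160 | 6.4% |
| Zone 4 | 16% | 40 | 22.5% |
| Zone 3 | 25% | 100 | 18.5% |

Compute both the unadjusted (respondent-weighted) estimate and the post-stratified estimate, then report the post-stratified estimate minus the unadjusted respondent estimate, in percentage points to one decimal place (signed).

-0.6 percentage points

Without adjustment, the pooled respondent share is:
  (160/300)×6.4 + (40/300)×22.5 + (100/300)×18.5 = 12.58%
Reweighting by population region shares:
  0.59×6.4 + 0.16×22.5 + 0.25×18.5 = 12.001%
Difference = 12.001 − 12.58 = -0.579 pp.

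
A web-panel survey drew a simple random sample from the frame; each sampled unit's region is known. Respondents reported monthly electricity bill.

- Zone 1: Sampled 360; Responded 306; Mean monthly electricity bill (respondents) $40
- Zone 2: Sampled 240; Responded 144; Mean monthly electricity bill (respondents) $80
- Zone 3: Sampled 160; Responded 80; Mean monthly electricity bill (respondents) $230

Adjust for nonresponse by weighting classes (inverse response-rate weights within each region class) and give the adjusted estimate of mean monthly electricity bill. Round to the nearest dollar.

Class response rates: Zone 1 306/360 = 85%, Zone 2 144/240 = 60%, Zone 3 80/160 = 50%.
With weight = n_sampled/n_responded per class, the weighted class total is n_sampled:
  Zone 1: 360 × 40 = 14,400
  Zone 2: 240 × 80 = 19,200
  Zone 3: 160 × 230 = 36,800
Adjusted estimate = 70,400 / 760 = 92.6316 → $93.

$93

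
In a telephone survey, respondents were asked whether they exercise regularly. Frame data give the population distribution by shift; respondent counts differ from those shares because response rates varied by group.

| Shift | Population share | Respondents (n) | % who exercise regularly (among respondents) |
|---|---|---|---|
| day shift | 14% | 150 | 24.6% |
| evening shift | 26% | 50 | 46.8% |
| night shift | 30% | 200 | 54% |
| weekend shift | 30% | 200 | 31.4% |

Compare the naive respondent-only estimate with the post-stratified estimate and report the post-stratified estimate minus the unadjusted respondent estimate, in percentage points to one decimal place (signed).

+2.7 percentage points

Naive respondent-only estimate (weights = respondent counts):
  (150/600)×24.6 + (50/600)×46.8 + (200/600)×54 + (200/600)×31.4 = 38.5167%
Reweighting by population shift shares:
  0.14×24.6 + 0.26×46.8 + 0.3×54 + 0.3×31.4 = 41.232%
Difference = 41.232 − 38.5167 = 2.7153 pp.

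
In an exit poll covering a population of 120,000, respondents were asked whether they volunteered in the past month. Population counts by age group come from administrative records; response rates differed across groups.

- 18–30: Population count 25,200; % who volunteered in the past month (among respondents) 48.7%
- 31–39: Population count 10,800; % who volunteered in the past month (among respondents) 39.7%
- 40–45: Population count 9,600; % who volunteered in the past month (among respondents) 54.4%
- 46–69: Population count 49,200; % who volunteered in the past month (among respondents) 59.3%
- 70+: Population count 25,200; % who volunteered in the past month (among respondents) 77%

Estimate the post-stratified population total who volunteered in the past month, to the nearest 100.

70,400

Each cell contributes its population count × the respondent rate:
  18–30: 25,200 × 48.7% = 12272.4
  31–39: 10,800 × 39.7% = 4287.6
  40–45: 9,600 × 54.4% = 5222.4
  46–69: 49,200 × 59.3% = 29175.6
  70+: 25,200 × 77% = 19,404
Estimated total = 70,362 → 70,400.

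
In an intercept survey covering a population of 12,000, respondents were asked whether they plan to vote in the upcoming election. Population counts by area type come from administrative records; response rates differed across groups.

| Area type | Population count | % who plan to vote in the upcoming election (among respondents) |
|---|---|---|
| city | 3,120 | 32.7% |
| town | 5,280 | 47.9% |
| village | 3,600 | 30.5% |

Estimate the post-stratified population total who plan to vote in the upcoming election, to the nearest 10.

4,650

Each cell contributes its population count × the respondent rate:
  city: 3,120 × 32.7% = 1020.24
  town: 5,280 × 47.9% = 2529.12
  village: 3,600 × 30.5% = 1098
Estimated total = 4647.36 → 4,650.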